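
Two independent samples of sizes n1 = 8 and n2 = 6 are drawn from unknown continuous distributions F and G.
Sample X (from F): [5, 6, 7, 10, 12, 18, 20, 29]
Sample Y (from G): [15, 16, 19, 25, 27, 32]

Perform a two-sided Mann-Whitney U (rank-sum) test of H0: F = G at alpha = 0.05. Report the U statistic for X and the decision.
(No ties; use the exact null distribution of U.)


Step 1: Combine and sort all 14 observations; assign midranks.
sorted (value, group): (5,X), (6,X), (7,X), (10,X), (12,X), (15,Y), (16,Y), (18,X), (19,Y), (20,X), (25,Y), (27,Y), (29,X), (32,Y)
ranks: 5->1, 6->2, 7->3, 10->4, 12->5, 15->6, 16->7, 18->8, 19->9, 20->10, 25->11, 27->12, 29->13, 32->14
Step 2: Rank sum for X: R1 = 1 + 2 + 3 + 4 + 5 + 8 + 10 + 13 = 46.
Step 3: U_X = R1 - n1(n1+1)/2 = 46 - 8*9/2 = 46 - 36 = 10.
       U_Y = n1*n2 - U_X = 48 - 10 = 38.
Step 4: No ties, so the exact null distribution of U (based on enumerating the C(14,8) = 3003 equally likely rank assignments) gives the two-sided p-value.
Step 5: p-value = 0.081252; compare to alpha = 0.05. fail to reject H0.

U_X = 10, p = 0.081252, fail to reject H0 at alpha = 0.05.


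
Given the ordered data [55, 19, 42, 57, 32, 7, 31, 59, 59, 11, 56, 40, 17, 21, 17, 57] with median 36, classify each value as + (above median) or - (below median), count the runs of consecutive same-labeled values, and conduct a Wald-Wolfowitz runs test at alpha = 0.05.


Step 1: Compute median = 36; label A = above, B = below.
Labels in order: ABAABBBAABAABBBA  (n_A = 8, n_B = 8)
Step 2: Count runs R = 9.
Step 3: Under H0 (random ordering), E[R] = 2*n_A*n_B/(n_A+n_B) + 1 = 2*8*8/16 + 1 = 9.0000.
        Var[R] = 2*n_A*n_B*(2*n_A*n_B - n_A - n_B) / ((n_A+n_B)^2 * (n_A+n_B-1)) = 14336/3840 = 3.7333.
        SD[R] = 1.9322.
Step 4: R = E[R], so z = 0 with no continuity correction.
Step 5: Two-sided p-value via normal approximation = 2*(1 - Phi(|z|)) = 1.000000.
Step 6: alpha = 0.05. fail to reject H0.

R = 9, z = 0.0000, p = 1.000000, fail to reject H0.


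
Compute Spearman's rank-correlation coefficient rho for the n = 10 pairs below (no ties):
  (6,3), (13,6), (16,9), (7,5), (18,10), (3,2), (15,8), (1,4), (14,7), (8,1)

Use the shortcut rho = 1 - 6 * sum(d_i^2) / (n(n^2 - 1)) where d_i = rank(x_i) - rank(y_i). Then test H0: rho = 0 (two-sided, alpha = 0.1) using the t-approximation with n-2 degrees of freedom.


Step 1: Rank x and y separately (midranks; no ties here).
rank(x): 6->3, 13->6, 16->9, 7->4, 18->10, 3->2, 15->8, 1->1, 14->7, 8->5
rank(y): 3->3, 6->6, 9->9, 5->5, 10->10, 2->2, 8->8, 4->4, 7->7, 1->1
Step 2: d_i = R_x(i) - R_y(i); compute d_i^2.
  (3-3)^2=0, (6-6)^2=0, (9-9)^2=0, (4-5)^2=1, (10-10)^2=0, (2-2)^2=0, (8-8)^2=0, (1-4)^2=9, (7-7)^2=0, (5-1)^2=16
sum(d^2) = 26.
Step 3: rho = 1 - 6*26 / (10*(10^2 - 1)) = 1 - 156/990 = 0.842424.
Step 4: Under H0, t = rho * sqrt((n-2)/(1-rho^2)) = 4.4222 ~ t(8).
Step 5: Two-sided p-value from the t-distribution with 8 df = 0.002220.
Step 6: alpha = 0.1. reject H0.

rho = 0.8424, p = 0.002220, reject H0 at alpha = 0.1.


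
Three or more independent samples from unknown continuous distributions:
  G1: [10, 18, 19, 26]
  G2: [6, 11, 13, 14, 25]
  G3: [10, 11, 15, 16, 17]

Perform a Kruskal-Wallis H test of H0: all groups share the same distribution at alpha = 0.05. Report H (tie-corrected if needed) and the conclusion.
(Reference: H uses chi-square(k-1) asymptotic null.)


Step 1: Combine all N = 14 observations and assign midranks.
sorted (value, group, rank): (6,G2,1), (10,G1,2.5), (10,G3,2.5), (11,G2,4.5), (11,G3,4.5), (13,G2,6), (14,G2,7), (15,G3,8), (16,G3,9), (17,G3,10), (18,G1,11), (19,G1,12), (25,G2,13), (26,G1,14)
Step 2: Sum ranks within each group.
R_1 = 39.5 (n_1 = 4)
R_2 = 31.5 (n_2 = 5)
R_3 = 34 (n_3 = 5)
Step 3: H = 12/(N(N+1)) * sum(R_i^2/n_i) - 3(N+1)
     = 12/(14*15) * (39.5^2/4 + 31.5^2/5 + 34^2/5) - 3*15
     = 0.057143 * 819.712 - 45
     = 1.840714.
Step 4: Ties present; correction factor C = 1 - 12/(14^3 - 14) = 0.995604. Corrected H = 1.840714 / 0.995604 = 1.848841.
Step 5: Under H0, H ~ chi^2(2); p-value = 0.396761.
Step 6: alpha = 0.05. fail to reject H0.

H = 1.8488, df = 2, p = 0.396761, fail to reject H0.


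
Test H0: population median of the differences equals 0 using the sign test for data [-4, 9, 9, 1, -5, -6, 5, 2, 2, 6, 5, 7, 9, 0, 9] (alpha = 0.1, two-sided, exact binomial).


Step 1: Discard zero differences. Original n = 15; n_eff = number of nonzero differences = 14.
Nonzero differences (with sign): -4, +9, +9, +1, -5, -6, +5, +2, +2, +6, +5, +7, +9, +9
Step 2: Count signs: positive = 11, negative = 3.
Step 3: Under H0: P(positive) = 0.5, so the number of positives S ~ Bin(14, 0.5).
Step 4: Two-sided exact p-value = sum of Bin(14,0.5) probabilities at or below the observed probability = 0.057373.
Step 5: alpha = 0.1. reject H0.

n_eff = 14, pos = 11, neg = 3, p = 0.057373, reject H0.


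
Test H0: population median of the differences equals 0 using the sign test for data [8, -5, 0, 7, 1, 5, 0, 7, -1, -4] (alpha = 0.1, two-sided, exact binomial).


Step 1: Discard zero differences. Original n = 10; n_eff = number of nonzero differences = 8.
Nonzero differences (with sign): +8, -5, +7, +1, +5, +7, -1, -4
Step 2: Count signs: positive = 5, negative = 3.
Step 3: Under H0: P(positive) = 0.5, so the number of positives S ~ Bin(8, 0.5).
Step 4: Two-sided exact p-value = sum of Bin(8,0.5) probabilities at or below the observed probability = 0.726562.
Step 5: alpha = 0.1. fail to reject H0.

n_eff = 8, pos = 5, neg = 3, p = 0.726562, fail to reject H0.


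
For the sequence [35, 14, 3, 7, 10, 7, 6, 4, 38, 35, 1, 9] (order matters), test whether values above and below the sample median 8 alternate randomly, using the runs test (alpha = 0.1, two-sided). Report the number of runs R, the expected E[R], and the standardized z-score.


Step 1: Compute median = 8; label A = above, B = below.
Labels in order: AABBABBBAABA  (n_A = 6, n_B = 6)
Step 2: Count runs R = 7.
Step 3: Under H0 (random ordering), E[R] = 2*n_A*n_B/(n_A+n_B) + 1 = 2*6*6/12 + 1 = 7.0000.
        Var[R] = 2*n_A*n_B*(2*n_A*n_B - n_A - n_B) / ((n_A+n_B)^2 * (n_A+n_B-1)) = 4320/1584 = 2.7273.
        SD[R] = 1.6514.
Step 4: R = E[R], so z = 0 with no continuity correction.
Step 5: Two-sided p-value via normal approximation = 2*(1 - Phi(|z|)) = 1.000000.
Step 6: alpha = 0.1. fail to reject H0.

R = 7, z = 0.0000, p = 1.000000, fail to reject H0.


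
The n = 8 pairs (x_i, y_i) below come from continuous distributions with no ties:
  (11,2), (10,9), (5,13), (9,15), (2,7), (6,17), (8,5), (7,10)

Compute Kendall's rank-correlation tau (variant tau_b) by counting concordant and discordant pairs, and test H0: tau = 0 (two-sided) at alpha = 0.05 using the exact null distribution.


Step 1: Enumerate the 28 unordered pairs (i,j) with i<j and classify each by sign(x_j-x_i) * sign(y_j-y_i).
  (1,2):dx=-1,dy=+7->D; (1,3):dx=-6,dy=+11->D; (1,4):dx=-2,dy=+13->D; (1,5):dx=-9,dy=+5->D
  (1,6):dx=-5,dy=+15->D; (1,7):dx=-3,dy=+3->D; (1,8):dx=-4,dy=+8->D; (2,3):dx=-5,dy=+4->D
  (2,4):dx=-1,dy=+6->D; (2,5):dx=-8,dy=-2->C; (2,6):dx=-4,dy=+8->D; (2,7):dx=-2,dy=-4->C
  (2,8):dx=-3,dy=+1->D; (3,4):dx=+4,dy=+2->C; (3,5):dx=-3,dy=-6->C; (3,6):dx=+1,dy=+4->C
  (3,7):dx=+3,dy=-8->D; (3,8):dx=+2,dy=-3->D; (4,5):dx=-7,dy=-8->C; (4,6):dx=-3,dy=+2->D
  (4,7):dx=-1,dy=-10->C; (4,8):dx=-2,dy=-5->C; (5,6):dx=+4,dy=+10->C; (5,7):dx=+6,dy=-2->D
  (5,8):dx=+5,dy=+3->C; (6,7):dx=+2,dy=-12->D; (6,8):dx=+1,dy=-7->D; (7,8):dx=-1,dy=+5->D
Step 2: C = 10, D = 18, total pairs = 28.
Step 3: tau = (C - D)/(n(n-1)/2) = (10 - 18)/28 = -0.285714.
Step 4: Exact two-sided p-value (enumerate n! = 40320 permutations of y under H0): p = 0.398760.
Step 5: alpha = 0.05. fail to reject H0.

tau_b = -0.2857 (C=10, D=18), p = 0.398760, fail to reject H0.


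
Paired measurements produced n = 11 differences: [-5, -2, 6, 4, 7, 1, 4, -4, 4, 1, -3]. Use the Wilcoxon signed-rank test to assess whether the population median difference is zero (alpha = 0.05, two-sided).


Step 1: Drop any zero differences (none here) and take |d_i|.
|d| = [5, 2, 6, 4, 7, 1, 4, 4, 4, 1, 3]
Step 2: Midrank |d_i| (ties get averaged ranks).
ranks: |5|->9, |2|->3, |6|->10, |4|->6.5, |7|->11, |1|->1.5, |4|->6.5, |4|->6.5, |4|->6.5, |1|->1.5, |3|->4
Step 3: Attach original signs; sum ranks with positive sign and with negative sign.
W+ = 10 + 6.5 + 11 + 1.5 + 6.5 + 6.5 + 1.5 = 43.5
W- = 9 + 3 + 6.5 + 4 = 22.5
(Check: W+ + W- = 66 should equal n(n+1)/2 = 66.)
Step 4: Test statistic W = min(W+, W-) = 22.5.
Step 5: Ties in |d|, so use the tie-corrected normal approximation.
        E[W] = n(n+1)/4 = 11*12/4 = 33.
        Tie groups: |d|=1 (t=2), |d|=4 (t=4); sum(t^3 - t) = 66.
        Var[W] = n(n+1)(2n+1)/24 - sum(t^3-t)/48 = 3036/24 - 66/48 = 125.125.
        z = (W - E[W]) / sqrt(Var[W]) = (22.5 - 33) / 11.1859 = -0.9387.
        Two-sided p = 2*Phi(z) = 0.347895.
Step 6: alpha = 0.05. fail to reject H0.

W+ = 43.5, W- = 22.5, W = min = 22.5, p = 0.347895, fail to reject H0.


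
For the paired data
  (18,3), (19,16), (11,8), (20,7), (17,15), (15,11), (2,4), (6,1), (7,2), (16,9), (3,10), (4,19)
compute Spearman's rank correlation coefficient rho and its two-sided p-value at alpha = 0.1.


Step 1: Rank x and y separately (midranks; no ties here).
rank(x): 18->10, 19->11, 11->6, 20->12, 17->9, 15->7, 2->1, 6->4, 7->5, 16->8, 3->2, 4->3
rank(y): 3->3, 16->11, 8->6, 7->5, 15->10, 11->9, 4->4, 1->1, 2->2, 9->7, 10->8, 19->12
Step 2: d_i = R_x(i) - R_y(i); compute d_i^2.
  (10-3)^2=49, (11-11)^2=0, (6-6)^2=0, (12-5)^2=49, (9-10)^2=1, (7-9)^2=4, (1-4)^2=9, (4-1)^2=9, (5-2)^2=9, (8-7)^2=1, (2-8)^2=36, (3-12)^2=81
sum(d^2) = 248.
Step 3: rho = 1 - 6*248 / (12*(12^2 - 1)) = 1 - 1488/1716 = 0.132867.
Step 4: Under H0, t = rho * sqrt((n-2)/(1-rho^2)) = 0.4239 ~ t(10).
Step 5: Two-sided p-value from the t-distribution with 10 df = 0.680598.
Step 6: alpha = 0.1. fail to reject H0.

rho = 0.1329, p = 0.680598, fail to reject H0 at alpha = 0.1.


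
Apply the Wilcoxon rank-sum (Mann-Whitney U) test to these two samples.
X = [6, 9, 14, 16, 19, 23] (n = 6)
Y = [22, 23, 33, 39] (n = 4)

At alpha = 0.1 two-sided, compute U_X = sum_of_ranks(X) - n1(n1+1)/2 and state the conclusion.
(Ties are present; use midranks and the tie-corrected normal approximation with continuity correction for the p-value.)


Step 1: Combine and sort all 10 observations; assign midranks.
sorted (value, group): (6,X), (9,X), (14,X), (16,X), (19,X), (22,Y), (23,X), (23,Y), (33,Y), (39,Y)
ranks: 6->1, 9->2, 14->3, 16->4, 19->5, 22->6, 23->7.5, 23->7.5, 33->9, 39->10
Step 2: Rank sum for X: R1 = 1 + 2 + 3 + 4 + 5 + 7.5 = 22.5.
Step 3: U_X = R1 - n1(n1+1)/2 = 22.5 - 6*7/2 = 22.5 - 21 = 1.5.
       U_Y = n1*n2 - U_X = 24 - 1.5 = 22.5.
Step 4: Ties are present, so use the tie-corrected normal approximation (with continuity correction) for the p-value.
Step 5: p-value = 0.032476; compare to alpha = 0.1. reject H0.

U_X = 1.5, p = 0.032476, reject H0 at alpha = 0.1.


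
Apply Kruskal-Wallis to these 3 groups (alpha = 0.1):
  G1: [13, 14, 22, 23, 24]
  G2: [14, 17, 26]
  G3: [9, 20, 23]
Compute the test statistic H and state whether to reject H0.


Step 1: Combine all N = 11 observations and assign midranks.
sorted (value, group, rank): (9,G3,1), (13,G1,2), (14,G1,3.5), (14,G2,3.5), (17,G2,5), (20,G3,6), (22,G1,7), (23,G1,8.5), (23,G3,8.5), (24,G1,10), (26,G2,11)
Step 2: Sum ranks within each group.
R_1 = 31 (n_1 = 5)
R_2 = 19.5 (n_2 = 3)
R_3 = 15.5 (n_3 = 3)
Step 3: H = 12/(N(N+1)) * sum(R_i^2/n_i) - 3(N+1)
     = 12/(11*12) * (31^2/5 + 19.5^2/3 + 15.5^2/3) - 3*12
     = 0.090909 * 399.033 - 36
     = 0.275758.
Step 4: Ties present; correction factor C = 1 - 12/(11^3 - 11) = 0.990909. Corrected H = 0.275758 / 0.990909 = 0.278287.
Step 5: Under H0, H ~ chi^2(2); p-value = 0.870103.
Step 6: alpha = 0.1. fail to reject H0.

H = 0.2783, df = 2, p = 0.870103, fail to reject H0.


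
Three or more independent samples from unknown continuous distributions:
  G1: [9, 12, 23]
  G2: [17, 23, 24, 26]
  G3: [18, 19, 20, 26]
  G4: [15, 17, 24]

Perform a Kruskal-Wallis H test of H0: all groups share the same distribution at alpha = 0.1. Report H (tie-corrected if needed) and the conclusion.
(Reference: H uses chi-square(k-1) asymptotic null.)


Step 1: Combine all N = 14 observations and assign midranks.
sorted (value, group, rank): (9,G1,1), (12,G1,2), (15,G4,3), (17,G2,4.5), (17,G4,4.5), (18,G3,6), (19,G3,7), (20,G3,8), (23,G1,9.5), (23,G2,9.5), (24,G2,11.5), (24,G4,11.5), (26,G2,13.5), (26,G3,13.5)
Step 2: Sum ranks within each group.
R_1 = 12.5 (n_1 = 3)
R_2 = 39 (n_2 = 4)
R_3 = 34.5 (n_3 = 4)
R_4 = 19 (n_4 = 3)
Step 3: H = 12/(N(N+1)) * sum(R_i^2/n_i) - 3(N+1)
     = 12/(14*15) * (12.5^2/3 + 39^2/4 + 34.5^2/4 + 19^2/3) - 3*15
     = 0.057143 * 850.229 - 45
     = 3.584524.
Step 4: Ties present; correction factor C = 1 - 24/(14^3 - 14) = 0.991209. Corrected H = 3.584524 / 0.991209 = 3.616316.
Step 5: Under H0, H ~ chi^2(3); p-value = 0.305987.
Step 6: alpha = 0.1. fail to reject H0.

H = 3.6163, df = 3, p = 0.305987, fail to reject H0.


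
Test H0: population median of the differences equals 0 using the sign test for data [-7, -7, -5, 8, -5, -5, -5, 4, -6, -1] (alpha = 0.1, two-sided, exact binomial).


Step 1: Discard zero differences. Original n = 10; n_eff = number of nonzero differences = 10.
Nonzero differences (with sign): -7, -7, -5, +8, -5, -5, -5, +4, -6, -1
Step 2: Count signs: positive = 2, negative = 8.
Step 3: Under H0: P(positive) = 0.5, so the number of positives S ~ Bin(10, 0.5).
Step 4: Two-sided exact p-value = sum of Bin(10,0.5) probabilities at or below the observed probability = 0.109375.
Step 5: alpha = 0.1. fail to reject H0.

n_eff = 10, pos = 2, neg = 8, p = 0.109375, fail to reject H0.


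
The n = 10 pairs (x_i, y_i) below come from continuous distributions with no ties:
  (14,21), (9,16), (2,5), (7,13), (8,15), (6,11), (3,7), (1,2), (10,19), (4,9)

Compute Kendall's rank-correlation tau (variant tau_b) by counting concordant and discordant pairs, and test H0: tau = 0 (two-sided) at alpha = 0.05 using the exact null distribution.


Step 1: Enumerate the 45 unordered pairs (i,j) with i<j and classify each by sign(x_j-x_i) * sign(y_j-y_i).
  (1,2):dx=-5,dy=-5->C; (1,3):dx=-12,dy=-16->C; (1,4):dx=-7,dy=-8->C; (1,5):dx=-6,dy=-6->C
  (1,6):dx=-8,dy=-10->C; (1,7):dx=-11,dy=-14->C; (1,8):dx=-13,dy=-19->C; (1,9):dx=-4,dy=-2->C
  (1,10):dx=-10,dy=-12->C; (2,3):dx=-7,dy=-11->C; (2,4):dx=-2,dy=-3->C; (2,5):dx=-1,dy=-1->C
  (2,6):dx=-3,dy=-5->C; (2,7):dx=-6,dy=-9->C; (2,8):dx=-8,dy=-14->C; (2,9):dx=+1,dy=+3->C
  (2,10):dx=-5,dy=-7->C; (3,4):dx=+5,dy=+8->C; (3,5):dx=+6,dy=+10->C; (3,6):dx=+4,dy=+6->C
  (3,7):dx=+1,dy=+2->C; (3,8):dx=-1,dy=-3->C; (3,9):dx=+8,dy=+14->C; (3,10):dx=+2,dy=+4->C
  (4,5):dx=+1,dy=+2->C; (4,6):dx=-1,dy=-2->C; (4,7):dx=-4,dy=-6->C; (4,8):dx=-6,dy=-11->C
  (4,9):dx=+3,dy=+6->C; (4,10):dx=-3,dy=-4->C; (5,6):dx=-2,dy=-4->C; (5,7):dx=-5,dy=-8->C
  (5,8):dx=-7,dy=-13->C; (5,9):dx=+2,dy=+4->C; (5,10):dx=-4,dy=-6->C; (6,7):dx=-3,dy=-4->C
  (6,8):dx=-5,dy=-9->C; (6,9):dx=+4,dy=+8->C; (6,10):dx=-2,dy=-2->C; (7,8):dx=-2,dy=-5->C
  (7,9):dx=+7,dy=+12->C; (7,10):dx=+1,dy=+2->C; (8,9):dx=+9,dy=+17->C; (8,10):dx=+3,dy=+7->C
  (9,10):dx=-6,dy=-10->C
Step 2: C = 45, D = 0, total pairs = 45.
Step 3: tau = (C - D)/(n(n-1)/2) = (45 - 0)/45 = 1.000000.
Step 4: Exact two-sided p-value (enumerate n! = 3628800 permutations of y under H0): p = 0.000001.
Step 5: alpha = 0.05. reject H0.

tau_b = 1.0000 (C=45, D=0), p = 0.000001, reject H0.


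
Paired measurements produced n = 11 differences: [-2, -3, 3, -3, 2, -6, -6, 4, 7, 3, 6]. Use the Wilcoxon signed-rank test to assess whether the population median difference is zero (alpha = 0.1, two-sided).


Step 1: Drop any zero differences (none here) and take |d_i|.
|d| = [2, 3, 3, 3, 2, 6, 6, 4, 7, 3, 6]
Step 2: Midrank |d_i| (ties get averaged ranks).
ranks: |2|->1.5, |3|->4.5, |3|->4.5, |3|->4.5, |2|->1.5, |6|->9, |6|->9, |4|->7, |7|->11, |3|->4.5, |6|->9
Step 3: Attach original signs; sum ranks with positive sign and with negative sign.
W+ = 4.5 + 1.5 + 7 + 11 + 4.5 + 9 = 37.5
W- = 1.5 + 4.5 + 4.5 + 9 + 9 = 28.5
(Check: W+ + W- = 66 should equal n(n+1)/2 = 66.)
Step 4: Test statistic W = min(W+, W-) = 28.5.
Step 5: Ties in |d|, so use the tie-corrected normal approximation.
        E[W] = n(n+1)/4 = 11*12/4 = 33.
        Tie groups: |d|=2 (t=2), |d|=3 (t=4), |d|=6 (t=3); sum(t^3 - t) = 90.
        Var[W] = n(n+1)(2n+1)/24 - sum(t^3-t)/48 = 3036/24 - 90/48 = 124.625.
        z = (W - E[W]) / sqrt(Var[W]) = (28.5 - 33) / 11.1636 = -0.4031.
        Two-sided p = 2*Phi(z) = 0.686877.
Step 6: alpha = 0.1. fail to reject H0.

W+ = 37.5, W- = 28.5, W = min = 28.5, p = 0.686877, fail to reject H0.


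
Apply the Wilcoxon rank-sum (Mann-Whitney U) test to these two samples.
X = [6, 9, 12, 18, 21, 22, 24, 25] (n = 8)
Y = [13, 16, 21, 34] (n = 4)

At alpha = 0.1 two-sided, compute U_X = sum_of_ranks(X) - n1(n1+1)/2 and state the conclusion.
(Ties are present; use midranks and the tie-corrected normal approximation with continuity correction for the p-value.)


Step 1: Combine and sort all 12 observations; assign midranks.
sorted (value, group): (6,X), (9,X), (12,X), (13,Y), (16,Y), (18,X), (21,X), (21,Y), (22,X), (24,X), (25,X), (34,Y)
ranks: 6->1, 9->2, 12->3, 13->4, 16->5, 18->6, 21->7.5, 21->7.5, 22->9, 24->10, 25->11, 34->12
Step 2: Rank sum for X: R1 = 1 + 2 + 3 + 6 + 7.5 + 9 + 10 + 11 = 49.5.
Step 3: U_X = R1 - n1(n1+1)/2 = 49.5 - 8*9/2 = 49.5 - 36 = 13.5.
       U_Y = n1*n2 - U_X = 32 - 13.5 = 18.5.
Step 4: Ties are present, so use the tie-corrected normal approximation (with continuity correction) for the p-value.
Step 5: p-value = 0.733647; compare to alpha = 0.1. fail to reject H0.

U_X = 13.5, p = 0.733647, fail to reject H0 at alpha = 0.1.


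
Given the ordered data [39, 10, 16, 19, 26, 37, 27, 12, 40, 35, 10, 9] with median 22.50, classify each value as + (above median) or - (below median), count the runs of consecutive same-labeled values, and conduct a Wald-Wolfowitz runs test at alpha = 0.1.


Step 1: Compute median = 22.50; label A = above, B = below.
Labels in order: ABBBAAABAABB  (n_A = 6, n_B = 6)
Step 2: Count runs R = 6.
Step 3: Under H0 (random ordering), E[R] = 2*n_A*n_B/(n_A+n_B) + 1 = 2*6*6/12 + 1 = 7.0000.
        Var[R] = 2*n_A*n_B*(2*n_A*n_B - n_A - n_B) / ((n_A+n_B)^2 * (n_A+n_B-1)) = 4320/1584 = 2.7273.
        SD[R] = 1.6514.
Step 4: Continuity-corrected z = (R + 0.5 - E[R]) / SD[R] = (6 + 0.5 - 7.0000) / 1.6514 = -0.3028.
Step 5: Two-sided p-value via normal approximation = 2*(1 - Phi(|z|)) = 0.762069.
Step 6: alpha = 0.1. fail to reject H0.

R = 6, z = -0.3028, p = 0.762069, fail to reject H0.


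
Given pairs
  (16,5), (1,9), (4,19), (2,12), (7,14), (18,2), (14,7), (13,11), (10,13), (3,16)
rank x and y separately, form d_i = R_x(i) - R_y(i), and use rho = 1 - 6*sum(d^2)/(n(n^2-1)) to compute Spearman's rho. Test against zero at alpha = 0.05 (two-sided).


Step 1: Rank x and y separately (midranks; no ties here).
rank(x): 16->9, 1->1, 4->4, 2->2, 7->5, 18->10, 14->8, 13->7, 10->6, 3->3
rank(y): 5->2, 9->4, 19->10, 12->6, 14->8, 2->1, 7->3, 11->5, 13->7, 16->9
Step 2: d_i = R_x(i) - R_y(i); compute d_i^2.
  (9-2)^2=49, (1-4)^2=9, (4-10)^2=36, (2-6)^2=16, (5-8)^2=9, (10-1)^2=81, (8-3)^2=25, (7-5)^2=4, (6-7)^2=1, (3-9)^2=36
sum(d^2) = 266.
Step 3: rho = 1 - 6*266 / (10*(10^2 - 1)) = 1 - 1596/990 = -0.612121.
Step 4: Under H0, t = rho * sqrt((n-2)/(1-rho^2)) = -2.1895 ~ t(8).
Step 5: Two-sided p-value from the t-distribution with 8 df = 0.059972.
Step 6: alpha = 0.05. fail to reject H0.

rho = -0.6121, p = 0.059972, fail to reject H0 at alpha = 0.05.


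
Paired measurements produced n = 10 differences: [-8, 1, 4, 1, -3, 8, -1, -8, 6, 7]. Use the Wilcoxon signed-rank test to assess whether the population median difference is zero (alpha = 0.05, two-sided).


Step 1: Drop any zero differences (none here) and take |d_i|.
|d| = [8, 1, 4, 1, 3, 8, 1, 8, 6, 7]
Step 2: Midrank |d_i| (ties get averaged ranks).
ranks: |8|->9, |1|->2, |4|->5, |1|->2, |3|->4, |8|->9, |1|->2, |8|->9, |6|->6, |7|->7
Step 3: Attach original signs; sum ranks with positive sign and with negative sign.
W+ = 2 + 5 + 2 + 9 + 6 + 7 = 31
W- = 9 + 4 + 2 + 9 = 24
(Check: W+ + W- = 55 should equal n(n+1)/2 = 55.)
Step 4: Test statistic W = min(W+, W-) = 24.
Step 5: Ties in |d|, so use the tie-corrected normal approximation.
        E[W] = n(n+1)/4 = 10*11/4 = 27.5.
        Tie groups: |d|=1 (t=3), |d|=8 (t=3); sum(t^3 - t) = 48.
        Var[W] = n(n+1)(2n+1)/24 - sum(t^3-t)/48 = 2310/24 - 48/48 = 95.25.
        z = (W - E[W]) / sqrt(Var[W]) = (24 - 27.5) / 9.7596 = -0.3586.
        Two-sided p = 2*Phi(z) = 0.719879.
Step 6: alpha = 0.05. fail to reject H0.

W+ = 31, W- = 24, W = min = 24, p = 0.719879, fail to reject H0.


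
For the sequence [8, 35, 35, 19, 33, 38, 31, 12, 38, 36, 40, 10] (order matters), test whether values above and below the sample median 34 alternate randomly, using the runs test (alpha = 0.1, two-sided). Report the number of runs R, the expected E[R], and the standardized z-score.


Step 1: Compute median = 34; label A = above, B = below.
Labels in order: BAABBABBAAAB  (n_A = 6, n_B = 6)
Step 2: Count runs R = 7.
Step 3: Under H0 (random ordering), E[R] = 2*n_A*n_B/(n_A+n_B) + 1 = 2*6*6/12 + 1 = 7.0000.
        Var[R] = 2*n_A*n_B*(2*n_A*n_B - n_A - n_B) / ((n_A+n_B)^2 * (n_A+n_B-1)) = 4320/1584 = 2.7273.
        SD[R] = 1.6514.
Step 4: R = E[R], so z = 0 with no continuity correction.
Step 5: Two-sided p-value via normal approximation = 2*(1 - Phi(|z|)) = 1.000000.
Step 6: alpha = 0.1. fail to reject H0.

R = 7, z = 0.0000, p = 1.000000, fail to reject H0.


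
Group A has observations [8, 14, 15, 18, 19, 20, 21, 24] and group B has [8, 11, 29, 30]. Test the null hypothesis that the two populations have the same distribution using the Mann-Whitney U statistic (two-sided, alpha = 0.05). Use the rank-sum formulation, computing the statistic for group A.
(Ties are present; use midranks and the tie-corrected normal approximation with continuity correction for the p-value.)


Step 1: Combine and sort all 12 observations; assign midranks.
sorted (value, group): (8,X), (8,Y), (11,Y), (14,X), (15,X), (18,X), (19,X), (20,X), (21,X), (24,X), (29,Y), (30,Y)
ranks: 8->1.5, 8->1.5, 11->3, 14->4, 15->5, 18->6, 19->7, 20->8, 21->9, 24->10, 29->11, 30->12
Step 2: Rank sum for X: R1 = 1.5 + 4 + 5 + 6 + 7 + 8 + 9 + 10 = 50.5.
Step 3: U_X = R1 - n1(n1+1)/2 = 50.5 - 8*9/2 = 50.5 - 36 = 14.5.
       U_Y = n1*n2 - U_X = 32 - 14.5 = 17.5.
Step 4: Ties are present, so use the tie-corrected normal approximation (with continuity correction) for the p-value.
Step 5: p-value = 0.864901; compare to alpha = 0.05. fail to reject H0.

U_X = 14.5, p = 0.864901, fail to reject H0 at alpha = 0.05.


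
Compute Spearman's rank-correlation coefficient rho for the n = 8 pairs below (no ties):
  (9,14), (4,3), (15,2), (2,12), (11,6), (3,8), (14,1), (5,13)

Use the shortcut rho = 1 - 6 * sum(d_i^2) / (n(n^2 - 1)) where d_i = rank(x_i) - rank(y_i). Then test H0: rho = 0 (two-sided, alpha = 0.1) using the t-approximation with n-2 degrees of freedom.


Step 1: Rank x and y separately (midranks; no ties here).
rank(x): 9->5, 4->3, 15->8, 2->1, 11->6, 3->2, 14->7, 5->4
rank(y): 14->8, 3->3, 2->2, 12->6, 6->4, 8->5, 1->1, 13->7
Step 2: d_i = R_x(i) - R_y(i); compute d_i^2.
  (5-8)^2=9, (3-3)^2=0, (8-2)^2=36, (1-6)^2=25, (6-4)^2=4, (2-5)^2=9, (7-1)^2=36, (4-7)^2=9
sum(d^2) = 128.
Step 3: rho = 1 - 6*128 / (8*(8^2 - 1)) = 1 - 768/504 = -0.523810.
Step 4: Under H0, t = rho * sqrt((n-2)/(1-rho^2)) = -1.5062 ~ t(6).
Step 5: Two-sided p-value from the t-distribution with 6 df = 0.182721.
Step 6: alpha = 0.1. fail to reject H0.

rho = -0.5238, p = 0.182721, fail to reject H0 at alpha = 0.1.


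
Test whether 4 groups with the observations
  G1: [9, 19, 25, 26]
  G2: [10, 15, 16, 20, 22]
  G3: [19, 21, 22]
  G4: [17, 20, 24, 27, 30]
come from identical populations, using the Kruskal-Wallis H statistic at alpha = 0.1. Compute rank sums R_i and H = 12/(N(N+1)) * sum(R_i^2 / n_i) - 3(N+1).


Step 1: Combine all N = 17 observations and assign midranks.
sorted (value, group, rank): (9,G1,1), (10,G2,2), (15,G2,3), (16,G2,4), (17,G4,5), (19,G1,6.5), (19,G3,6.5), (20,G2,8.5), (20,G4,8.5), (21,G3,10), (22,G2,11.5), (22,G3,11.5), (24,G4,13), (25,G1,14), (26,G1,15), (27,G4,16), (30,G4,17)
Step 2: Sum ranks within each group.
R_1 = 36.5 (n_1 = 4)
R_2 = 29 (n_2 = 5)
R_3 = 28 (n_3 = 3)
R_4 = 59.5 (n_4 = 5)
Step 3: H = 12/(N(N+1)) * sum(R_i^2/n_i) - 3(N+1)
     = 12/(17*18) * (36.5^2/4 + 29^2/5 + 28^2/3 + 59.5^2/5) - 3*18
     = 0.039216 * 1470.65 - 54
     = 3.672386.
Step 4: Ties present; correction factor C = 1 - 18/(17^3 - 17) = 0.996324. Corrected H = 3.672386 / 0.996324 = 3.685937.
Step 5: Under H0, H ~ chi^2(3); p-value = 0.297435.
Step 6: alpha = 0.1. fail to reject H0.

H = 3.6859, df = 3, p = 0.297435, fail to reject H0.


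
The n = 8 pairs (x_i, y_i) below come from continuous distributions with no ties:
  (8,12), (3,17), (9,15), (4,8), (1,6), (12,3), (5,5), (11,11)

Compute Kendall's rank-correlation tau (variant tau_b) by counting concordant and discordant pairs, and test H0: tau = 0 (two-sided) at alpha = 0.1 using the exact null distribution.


Step 1: Enumerate the 28 unordered pairs (i,j) with i<j and classify each by sign(x_j-x_i) * sign(y_j-y_i).
  (1,2):dx=-5,dy=+5->D; (1,3):dx=+1,dy=+3->C; (1,4):dx=-4,dy=-4->C; (1,5):dx=-7,dy=-6->C
  (1,6):dx=+4,dy=-9->D; (1,7):dx=-3,dy=-7->C; (1,8):dx=+3,dy=-1->D; (2,3):dx=+6,dy=-2->D
  (2,4):dx=+1,dy=-9->D; (2,5):dx=-2,dy=-11->C; (2,6):dx=+9,dy=-14->D; (2,7):dx=+2,dy=-12->D
  (2,8):dx=+8,dy=-6->D; (3,4):dx=-5,dy=-7->C; (3,5):dx=-8,dy=-9->C; (3,6):dx=+3,dy=-12->D
  (3,7):dx=-4,dy=-10->C; (3,8):dx=+2,dy=-4->D; (4,5):dx=-3,dy=-2->C; (4,6):dx=+8,dy=-5->D
  (4,7):dx=+1,dy=-3->D; (4,8):dx=+7,dy=+3->C; (5,6):dx=+11,dy=-3->D; (5,7):dx=+4,dy=-1->D
  (5,8):dx=+10,dy=+5->C; (6,7):dx=-7,dy=+2->D; (6,8):dx=-1,dy=+8->D; (7,8):dx=+6,dy=+6->C
Step 2: C = 12, D = 16, total pairs = 28.
Step 3: tau = (C - D)/(n(n-1)/2) = (12 - 16)/28 = -0.142857.
Step 4: Exact two-sided p-value (enumerate n! = 40320 permutations of y under H0): p = 0.719544.
Step 5: alpha = 0.1. fail to reject H0.

tau_b = -0.1429 (C=12, D=16), p = 0.719544, fail to reject H0.


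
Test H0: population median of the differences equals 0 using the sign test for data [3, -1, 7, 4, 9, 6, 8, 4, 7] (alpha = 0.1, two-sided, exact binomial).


Step 1: Discard zero differences. Original n = 9; n_eff = number of nonzero differences = 9.
Nonzero differences (with sign): +3, -1, +7, +4, +9, +6, +8, +4, +7
Step 2: Count signs: positive = 8, negative = 1.
Step 3: Under H0: P(positive) = 0.5, so the number of positives S ~ Bin(9, 0.5).
Step 4: Two-sided exact p-value = sum of Bin(9,0.5) probabilities at or below the observed probability = 0.039062.
Step 5: alpha = 0.1. reject H0.

n_eff = 9, pos = 8, neg = 1, p = 0.039062, reject H0.


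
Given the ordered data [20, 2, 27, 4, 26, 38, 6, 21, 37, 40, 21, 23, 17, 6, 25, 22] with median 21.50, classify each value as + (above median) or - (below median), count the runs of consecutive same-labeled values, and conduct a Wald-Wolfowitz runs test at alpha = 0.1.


Step 1: Compute median = 21.50; label A = above, B = below.
Labels in order: BBABAABBAABABBAA  (n_A = 8, n_B = 8)
Step 2: Count runs R = 10.
Step 3: Under H0 (random ordering), E[R] = 2*n_A*n_B/(n_A+n_B) + 1 = 2*8*8/16 + 1 = 9.0000.
        Var[R] = 2*n_A*n_B*(2*n_A*n_B - n_A - n_B) / ((n_A+n_B)^2 * (n_A+n_B-1)) = 14336/3840 = 3.7333.
        SD[R] = 1.9322.
Step 4: Continuity-corrected z = (R - 0.5 - E[R]) / SD[R] = (10 - 0.5 - 9.0000) / 1.9322 = 0.2588.
Step 5: Two-sided p-value via normal approximation = 2*(1 - Phi(|z|)) = 0.795809.
Step 6: alpha = 0.1. fail to reject H0.

R = 10, z = 0.2588, p = 0.795809, fail to reject H0.


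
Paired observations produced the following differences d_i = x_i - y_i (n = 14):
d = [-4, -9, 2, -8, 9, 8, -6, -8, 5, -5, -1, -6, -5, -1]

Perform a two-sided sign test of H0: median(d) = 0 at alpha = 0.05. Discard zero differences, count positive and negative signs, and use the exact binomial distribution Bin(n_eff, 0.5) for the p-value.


Step 1: Discard zero differences. Original n = 14; n_eff = number of nonzero differences = 14.
Nonzero differences (with sign): -4, -9, +2, -8, +9, +8, -6, -8, +5, -5, -1, -6, -5, -1
Step 2: Count signs: positive = 4, negative = 10.
Step 3: Under H0: P(positive) = 0.5, so the number of positives S ~ Bin(14, 0.5).
Step 4: Two-sided exact p-value = sum of Bin(14,0.5) probabilities at or below the observed probability = 0.179565.
Step 5: alpha = 0.05. fail to reject H0.

n_eff = 14, pos = 4, neg = 10, p = 0.179565, fail to reject H0.


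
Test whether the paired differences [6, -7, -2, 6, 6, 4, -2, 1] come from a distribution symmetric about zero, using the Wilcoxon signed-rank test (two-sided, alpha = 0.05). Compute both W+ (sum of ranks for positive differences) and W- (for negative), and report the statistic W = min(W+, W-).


Step 1: Drop any zero differences (none here) and take |d_i|.
|d| = [6, 7, 2, 6, 6, 4, 2, 1]
Step 2: Midrank |d_i| (ties get averaged ranks).
ranks: |6|->6, |7|->8, |2|->2.5, |6|->6, |6|->6, |4|->4, |2|->2.5, |1|->1
Step 3: Attach original signs; sum ranks with positive sign and with negative sign.
W+ = 6 + 6 + 6 + 4 + 1 = 23
W- = 8 + 2.5 + 2.5 = 13
(Check: W+ + W- = 36 should equal n(n+1)/2 = 36.)
Step 4: Test statistic W = min(W+, W-) = 13.
Step 5: Ties in |d|, so use the tie-corrected normal approximation.
        E[W] = n(n+1)/4 = 8*9/4 = 18.
        Tie groups: |d|=2 (t=2), |d|=6 (t=3); sum(t^3 - t) = 30.
        Var[W] = n(n+1)(2n+1)/24 - sum(t^3-t)/48 = 1224/24 - 30/48 = 50.375.
        z = (W - E[W]) / sqrt(Var[W]) = (13 - 18) / 7.0975 = -0.7045.
        Two-sided p = 2*Phi(z) = 0.481140.
Step 6: alpha = 0.05. fail to reject H0.

W+ = 23, W- = 13, W = min = 13, p = 0.481140, fail to reject H0.


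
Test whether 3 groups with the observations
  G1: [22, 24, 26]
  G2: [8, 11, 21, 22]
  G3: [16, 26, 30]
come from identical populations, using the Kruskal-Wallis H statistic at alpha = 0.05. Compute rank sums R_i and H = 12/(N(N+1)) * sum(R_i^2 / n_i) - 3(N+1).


Step 1: Combine all N = 10 observations and assign midranks.
sorted (value, group, rank): (8,G2,1), (11,G2,2), (16,G3,3), (21,G2,4), (22,G1,5.5), (22,G2,5.5), (24,G1,7), (26,G1,8.5), (26,G3,8.5), (30,G3,10)
Step 2: Sum ranks within each group.
R_1 = 21 (n_1 = 3)
R_2 = 12.5 (n_2 = 4)
R_3 = 21.5 (n_3 = 3)
Step 3: H = 12/(N(N+1)) * sum(R_i^2/n_i) - 3(N+1)
     = 12/(10*11) * (21^2/3 + 12.5^2/4 + 21.5^2/3) - 3*11
     = 0.109091 * 340.146 - 33
     = 4.106818.
Step 4: Ties present; correction factor C = 1 - 12/(10^3 - 10) = 0.987879. Corrected H = 4.106818 / 0.987879 = 4.157209.
Step 5: Under H0, H ~ chi^2(2); p-value = 0.125105.
Step 6: alpha = 0.05. fail to reject H0.

H = 4.1572, df = 2, p = 0.125105, fail to reject H0.


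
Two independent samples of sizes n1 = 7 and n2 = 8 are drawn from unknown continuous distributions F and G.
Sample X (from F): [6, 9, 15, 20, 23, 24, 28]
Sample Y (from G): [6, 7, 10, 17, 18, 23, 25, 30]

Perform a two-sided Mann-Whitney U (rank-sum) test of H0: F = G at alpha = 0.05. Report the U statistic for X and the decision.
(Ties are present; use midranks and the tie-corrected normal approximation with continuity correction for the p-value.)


Step 1: Combine and sort all 15 observations; assign midranks.
sorted (value, group): (6,X), (6,Y), (7,Y), (9,X), (10,Y), (15,X), (17,Y), (18,Y), (20,X), (23,X), (23,Y), (24,X), (25,Y), (28,X), (30,Y)
ranks: 6->1.5, 6->1.5, 7->3, 9->4, 10->5, 15->6, 17->7, 18->8, 20->9, 23->10.5, 23->10.5, 24->12, 25->13, 28->14, 30->15
Step 2: Rank sum for X: R1 = 1.5 + 4 + 6 + 9 + 10.5 + 12 + 14 = 57.
Step 3: U_X = R1 - n1(n1+1)/2 = 57 - 7*8/2 = 57 - 28 = 29.
       U_Y = n1*n2 - U_X = 56 - 29 = 27.
Step 4: Ties are present, so use the tie-corrected normal approximation (with continuity correction) for the p-value.
Step 5: p-value = 0.953775; compare to alpha = 0.05. fail to reject H0.

U_X = 29, p = 0.953775, fail to reject H0 at alpha = 0.05.


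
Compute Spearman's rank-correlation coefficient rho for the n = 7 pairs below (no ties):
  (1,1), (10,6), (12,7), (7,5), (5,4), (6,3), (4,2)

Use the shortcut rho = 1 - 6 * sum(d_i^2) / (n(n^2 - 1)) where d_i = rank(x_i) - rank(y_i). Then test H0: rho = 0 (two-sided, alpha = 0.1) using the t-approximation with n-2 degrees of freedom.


Step 1: Rank x and y separately (midranks; no ties here).
rank(x): 1->1, 10->6, 12->7, 7->5, 5->3, 6->4, 4->2
rank(y): 1->1, 6->6, 7->7, 5->5, 4->4, 3->3, 2->2
Step 2: d_i = R_x(i) - R_y(i); compute d_i^2.
  (1-1)^2=0, (6-6)^2=0, (7-7)^2=0, (5-5)^2=0, (3-4)^2=1, (4-3)^2=1, (2-2)^2=0
sum(d^2) = 2.
Step 3: rho = 1 - 6*2 / (7*(7^2 - 1)) = 1 - 12/336 = 0.964286.
Step 4: Under H0, t = rho * sqrt((n-2)/(1-rho^2)) = 8.1408 ~ t(5).
Step 5: Two-sided p-value from the t-distribution with 5 df = 0.000454.
Step 6: alpha = 0.1. reject H0.

rho = 0.9643, p = 0.000454, reject H0 at alpha = 0.1.


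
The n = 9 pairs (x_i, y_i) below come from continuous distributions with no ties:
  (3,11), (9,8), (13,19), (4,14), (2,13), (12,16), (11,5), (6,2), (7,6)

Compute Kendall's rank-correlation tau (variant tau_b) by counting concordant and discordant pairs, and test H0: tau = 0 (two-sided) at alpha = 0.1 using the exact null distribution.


Step 1: Enumerate the 36 unordered pairs (i,j) with i<j and classify each by sign(x_j-x_i) * sign(y_j-y_i).
  (1,2):dx=+6,dy=-3->D; (1,3):dx=+10,dy=+8->C; (1,4):dx=+1,dy=+3->C; (1,5):dx=-1,dy=+2->D
  (1,6):dx=+9,dy=+5->C; (1,7):dx=+8,dy=-6->D; (1,8):dx=+3,dy=-9->D; (1,9):dx=+4,dy=-5->D
  (2,3):dx=+4,dy=+11->C; (2,4):dx=-5,dy=+6->D; (2,5):dx=-7,dy=+5->D; (2,6):dx=+3,dy=+8->C
  (2,7):dx=+2,dy=-3->D; (2,8):dx=-3,dy=-6->C; (2,9):dx=-2,dy=-2->C; (3,4):dx=-9,dy=-5->C
  (3,5):dx=-11,dy=-6->C; (3,6):dx=-1,dy=-3->C; (3,7):dx=-2,dy=-14->C; (3,8):dx=-7,dy=-17->C
  (3,9):dx=-6,dy=-13->C; (4,5):dx=-2,dy=-1->C; (4,6):dx=+8,dy=+2->C; (4,7):dx=+7,dy=-9->D
  (4,8):dx=+2,dy=-12->D; (4,9):dx=+3,dy=-8->D; (5,6):dx=+10,dy=+3->C; (5,7):dx=+9,dy=-8->D
  (5,8):dx=+4,dy=-11->D; (5,9):dx=+5,dy=-7->D; (6,7):dx=-1,dy=-11->C; (6,8):dx=-6,dy=-14->C
  (6,9):dx=-5,dy=-10->C; (7,8):dx=-5,dy=-3->C; (7,9):dx=-4,dy=+1->D; (8,9):dx=+1,dy=+4->C
Step 2: C = 21, D = 15, total pairs = 36.
Step 3: tau = (C - D)/(n(n-1)/2) = (21 - 15)/36 = 0.166667.
Step 4: Exact two-sided p-value (enumerate n! = 362880 permutations of y under H0): p = 0.612202.
Step 5: alpha = 0.1. fail to reject H0.

tau_b = 0.1667 (C=21, D=15), p = 0.612202, fail to reject H0.


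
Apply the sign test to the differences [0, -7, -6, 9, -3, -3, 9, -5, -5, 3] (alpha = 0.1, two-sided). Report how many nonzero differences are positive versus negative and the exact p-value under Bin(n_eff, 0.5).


Step 1: Discard zero differences. Original n = 10; n_eff = number of nonzero differences = 9.
Nonzero differences (with sign): -7, -6, +9, -3, -3, +9, -5, -5, +3
Step 2: Count signs: positive = 3, negative = 6.
Step 3: Under H0: P(positive) = 0.5, so the number of positives S ~ Bin(9, 0.5).
Step 4: Two-sided exact p-value = sum of Bin(9,0.5) probabilities at or below the observed probability = 0.507812.
Step 5: alpha = 0.1. fail to reject H0.

n_eff = 9, pos = 3, neg = 6, p = 0.507812, fail to reject H0.


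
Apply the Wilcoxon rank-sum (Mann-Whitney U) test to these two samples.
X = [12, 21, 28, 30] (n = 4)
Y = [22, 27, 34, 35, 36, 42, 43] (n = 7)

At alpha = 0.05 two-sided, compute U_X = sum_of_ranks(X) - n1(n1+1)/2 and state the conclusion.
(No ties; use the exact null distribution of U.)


Step 1: Combine and sort all 11 observations; assign midranks.
sorted (value, group): (12,X), (21,X), (22,Y), (27,Y), (28,X), (30,X), (34,Y), (35,Y), (36,Y), (42,Y), (43,Y)
ranks: 12->1, 21->2, 22->3, 27->4, 28->5, 30->6, 34->7, 35->8, 36->9, 42->10, 43->11
Step 2: Rank sum for X: R1 = 1 + 2 + 5 + 6 = 14.
Step 3: U_X = R1 - n1(n1+1)/2 = 14 - 4*5/2 = 14 - 10 = 4.
       U_Y = n1*n2 - U_X = 28 - 4 = 24.
Step 4: No ties, so the exact null distribution of U (based on enumerating the C(11,4) = 330 equally likely rank assignments) gives the two-sided p-value.
Step 5: p-value = 0.072727; compare to alpha = 0.05. fail to reject H0.

U_X = 4, p = 0.072727, fail to reject H0 at alpha = 0.05.


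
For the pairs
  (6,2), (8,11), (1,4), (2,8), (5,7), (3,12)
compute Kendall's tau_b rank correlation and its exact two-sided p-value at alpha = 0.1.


Step 1: Enumerate the 15 unordered pairs (i,j) with i<j and classify each by sign(x_j-x_i) * sign(y_j-y_i).
  (1,2):dx=+2,dy=+9->C; (1,3):dx=-5,dy=+2->D; (1,4):dx=-4,dy=+6->D; (1,5):dx=-1,dy=+5->D
  (1,6):dx=-3,dy=+10->D; (2,3):dx=-7,dy=-7->C; (2,4):dx=-6,dy=-3->C; (2,5):dx=-3,dy=-4->C
  (2,6):dx=-5,dy=+1->D; (3,4):dx=+1,dy=+4->C; (3,5):dx=+4,dy=+3->C; (3,6):dx=+2,dy=+8->C
  (4,5):dx=+3,dy=-1->D; (4,6):dx=+1,dy=+4->C; (5,6):dx=-2,dy=+5->D
Step 2: C = 8, D = 7, total pairs = 15.
Step 3: tau = (C - D)/(n(n-1)/2) = (8 - 7)/15 = 0.066667.
Step 4: Exact two-sided p-value (enumerate n! = 720 permutations of y under H0): p = 1.000000.
Step 5: alpha = 0.1. fail to reject H0.

tau_b = 0.0667 (C=8, D=7), p = 1.000000, fail to reject H0.


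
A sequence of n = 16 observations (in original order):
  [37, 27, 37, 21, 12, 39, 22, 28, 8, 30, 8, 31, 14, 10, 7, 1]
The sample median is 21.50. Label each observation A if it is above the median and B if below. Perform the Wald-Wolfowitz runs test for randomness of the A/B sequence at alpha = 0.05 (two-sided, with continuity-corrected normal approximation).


Step 1: Compute median = 21.50; label A = above, B = below.
Labels in order: AAABBAAABABABBBB  (n_A = 8, n_B = 8)
Step 2: Count runs R = 8.
Step 3: Under H0 (random ordering), E[R] = 2*n_A*n_B/(n_A+n_B) + 1 = 2*8*8/16 + 1 = 9.0000.
        Var[R] = 2*n_A*n_B*(2*n_A*n_B - n_A - n_B) / ((n_A+n_B)^2 * (n_A+n_B-1)) = 14336/3840 = 3.7333.
        SD[R] = 1.9322.
Step 4: Continuity-corrected z = (R + 0.5 - E[R]) / SD[R] = (8 + 0.5 - 9.0000) / 1.9322 = -0.2588.
Step 5: Two-sided p-value via normal approximation = 2*(1 - Phi(|z|)) = 0.795809.
Step 6: alpha = 0.05. fail to reject H0.

R = 8, z = -0.2588, p = 0.795809, fail to reject H0.


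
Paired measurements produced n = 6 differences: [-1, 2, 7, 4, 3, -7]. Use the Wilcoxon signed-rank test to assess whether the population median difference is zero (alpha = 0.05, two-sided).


Step 1: Drop any zero differences (none here) and take |d_i|.
|d| = [1, 2, 7, 4, 3, 7]
Step 2: Midrank |d_i| (ties get averaged ranks).
ranks: |1|->1, |2|->2, |7|->5.5, |4|->4, |3|->3, |7|->5.5
Step 3: Attach original signs; sum ranks with positive sign and with negative sign.
W+ = 2 + 5.5 + 4 + 3 = 14.5
W- = 1 + 5.5 = 6.5
(Check: W+ + W- = 21 should equal n(n+1)/2 = 21.)
Step 4: Test statistic W = min(W+, W-) = 6.5.
Step 5: Ties in |d|, so use the tie-corrected normal approximation.
        E[W] = n(n+1)/4 = 6*7/4 = 10.5.
        Tie groups: |d|=7 (t=2); sum(t^3 - t) = 6.
        Var[W] = n(n+1)(2n+1)/24 - sum(t^3-t)/48 = 546/24 - 6/48 = 22.625.
        z = (W - E[W]) / sqrt(Var[W]) = (6.5 - 10.5) / 4.7566 = -0.8409.
        Two-sided p = 2*Phi(z) = 0.400381.
Step 6: alpha = 0.05. fail to reject H0.

W+ = 14.5, W- = 6.5, W = min = 6.5, p = 0.400381, fail to reject H0.


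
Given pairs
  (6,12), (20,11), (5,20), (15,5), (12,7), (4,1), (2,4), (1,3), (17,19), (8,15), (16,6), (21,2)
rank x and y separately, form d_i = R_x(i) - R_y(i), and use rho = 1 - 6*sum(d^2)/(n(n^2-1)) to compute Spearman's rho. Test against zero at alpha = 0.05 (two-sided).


Step 1: Rank x and y separately (midranks; no ties here).
rank(x): 6->5, 20->11, 5->4, 15->8, 12->7, 4->3, 2->2, 1->1, 17->10, 8->6, 16->9, 21->12
rank(y): 12->9, 11->8, 20->12, 5->5, 7->7, 1->1, 4->4, 3->3, 19->11, 15->10, 6->6, 2->2
Step 2: d_i = R_x(i) - R_y(i); compute d_i^2.
  (5-9)^2=16, (11-8)^2=9, (4-12)^2=64, (8-5)^2=9, (7-7)^2=0, (3-1)^2=4, (2-4)^2=4, (1-3)^2=4, (10-11)^2=1, (6-10)^2=16, (9-6)^2=9, (12-2)^2=100
sum(d^2) = 236.
Step 3: rho = 1 - 6*236 / (12*(12^2 - 1)) = 1 - 1416/1716 = 0.174825.
Step 4: Under H0, t = rho * sqrt((n-2)/(1-rho^2)) = 0.5615 ~ t(10).
Step 5: Two-sided p-value from the t-distribution with 10 df = 0.586824.
Step 6: alpha = 0.05. fail to reject H0.

rho = 0.1748, p = 0.586824, fail to reject H0 at alpha = 0.05.
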